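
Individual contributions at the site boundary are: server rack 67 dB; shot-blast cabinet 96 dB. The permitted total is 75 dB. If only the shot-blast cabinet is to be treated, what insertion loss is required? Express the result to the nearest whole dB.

Everything except the shot-blast cabinet sums to 10^(67/10) = 5.012e+06 in linear terms, 67.00 dB.
To meet 75 dB overall, the treated shot-blast cabinet may contribute at most 10^(75/10) − 5.012e+06 = 2.661e+07, i.e. 74.25 dB.
So the shot-blast cabinet must be reduced from 96 to 74.25 dB: IL = 21.75 dB.

22 dB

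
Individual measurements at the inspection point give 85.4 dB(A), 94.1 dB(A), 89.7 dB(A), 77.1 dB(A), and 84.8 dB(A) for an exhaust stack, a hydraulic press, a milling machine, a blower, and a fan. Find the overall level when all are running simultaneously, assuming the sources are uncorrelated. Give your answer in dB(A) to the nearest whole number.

For uncorrelated sources the intensities add, so convert each level to linear form, sum, and take 10·log₁₀ of the total.
Σ 10^(L/10) = 10^(85.4/10) + 10^(94.1/10) + 10^(89.7/10) + 10^(77.1/10) + 10^(84.8/10) = 4.204e+09.
L_total = 10·log₁₀(4.204e+09) = 96.24 dB(A).

96 dB(A)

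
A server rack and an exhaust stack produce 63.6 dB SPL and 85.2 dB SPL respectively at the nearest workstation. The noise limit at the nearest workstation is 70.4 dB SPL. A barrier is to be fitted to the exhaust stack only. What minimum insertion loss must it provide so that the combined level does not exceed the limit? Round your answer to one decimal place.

Everything except the exhaust stack sums to 10^(63.6/10) = 2.291e+06 in linear terms, 63.60 dB SPL.
To meet 70.4 dB SPL overall, the treated exhaust stack may contribute at most 10^(70.4/10) − 2.291e+06 = 8.674e+06, i.e. 69.38 dB SPL.
So the exhaust stack must be reduced from 85.2 to 69.38 dB SPL: IL = 15.82 dB.

15.8 dB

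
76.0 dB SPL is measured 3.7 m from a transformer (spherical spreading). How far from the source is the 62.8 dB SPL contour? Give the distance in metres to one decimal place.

For a point source L₁ − L₂ = 20·log₁₀(r₂/r₁), so r₂ = r₁·10^((L₁−L₂)/20).
r₂ = 3.7·10^((76.0−62.8)/20) = 3.7·10^(13.2/20) = 16.91 m.

16.9 m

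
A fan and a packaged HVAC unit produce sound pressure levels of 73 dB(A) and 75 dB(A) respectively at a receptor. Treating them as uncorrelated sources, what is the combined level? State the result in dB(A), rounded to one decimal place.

77.1 dB(A)

Incoherent sources combine by intensity addition: L_total = 10·log₁₀(Σ 10^(L_i/10)).
Σ 10^(L/10) = 10^(73/10) + 10^(75/10) = 5.158e+07.
L_total = 10·log₁₀(5.158e+07) = 77.12 dB(A).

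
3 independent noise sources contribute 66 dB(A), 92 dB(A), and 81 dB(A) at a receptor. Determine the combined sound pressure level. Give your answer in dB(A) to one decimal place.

92.3 dB(A)

Incoherent sources combine by intensity addition: L_total = 10·log₁₀(Σ 10^(L_i/10)).
Σ 10^(L/10) = 10^(66/10) + 10^(92/10) + 10^(81/10) = 1.715e+09.
L_total = 10·log₁₀(1.715e+09) = 92.34 dB(A).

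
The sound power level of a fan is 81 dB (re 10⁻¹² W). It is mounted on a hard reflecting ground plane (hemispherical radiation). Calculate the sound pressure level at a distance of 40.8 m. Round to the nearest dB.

The power spreads over a hemisphere of area 2π·r², so L_p = L_w − 10·log₁₀(2π·r²).
2π·r² = 1.046e+04 m², 10·log₁₀ of that is 40.195 dB.
L_p = 81 − 40.195 = 40.80 dB.

41 dB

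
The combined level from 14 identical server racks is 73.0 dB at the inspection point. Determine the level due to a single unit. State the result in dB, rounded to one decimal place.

61.5 dB

For N identical incoherent sources L_total = L₁ + 10·log₁₀ N, so L₁ = 73.0 − 10·log₁₀(14) = 73.0 − 11.461.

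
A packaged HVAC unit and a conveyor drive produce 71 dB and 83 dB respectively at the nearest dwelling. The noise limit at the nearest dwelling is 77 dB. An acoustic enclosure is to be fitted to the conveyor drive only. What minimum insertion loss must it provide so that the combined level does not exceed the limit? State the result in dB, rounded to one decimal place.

7.3 dB

Everything except the conveyor drive sums to 10^(71/10) = 1.259e+07 in linear terms, 71.00 dB.
To meet 77 dB overall, the treated conveyor drive may contribute at most 10^(77/10) − 1.259e+07 = 3.753e+07, i.e. 75.74 dB.
Required insertion loss = 83 − 75.74 = 7.26 dB.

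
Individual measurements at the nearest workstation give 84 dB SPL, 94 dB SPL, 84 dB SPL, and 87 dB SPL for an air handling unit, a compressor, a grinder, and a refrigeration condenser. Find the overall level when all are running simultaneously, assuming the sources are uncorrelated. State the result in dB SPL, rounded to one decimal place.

For uncorrelated sources the intensities add, so convert each level to linear form, sum, and take 10·log₁₀ of the total.
Σ 10^(L/10) = 10^(84/10) + 10^(94/10) + 10^(84/10) + 10^(87/10) = 3.515e+09.
L_total = 10·log₁₀(3.515e+09) = 95.46 dB SPL.

95.5 dB SPL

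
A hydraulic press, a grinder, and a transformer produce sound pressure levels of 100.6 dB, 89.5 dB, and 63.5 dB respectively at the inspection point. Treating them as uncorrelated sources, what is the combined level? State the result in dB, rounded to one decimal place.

100.9 dB

For uncorrelated sources the intensities add, so convert each level to linear form, sum, and take 10·log₁₀ of the total.
Σ 10^(L/10) = 10^(100.6/10) + 10^(89.5/10) + 10^(63.5/10) = 1.238e+10.
L_total = 10·log₁₀(1.238e+10) = 100.93 dB.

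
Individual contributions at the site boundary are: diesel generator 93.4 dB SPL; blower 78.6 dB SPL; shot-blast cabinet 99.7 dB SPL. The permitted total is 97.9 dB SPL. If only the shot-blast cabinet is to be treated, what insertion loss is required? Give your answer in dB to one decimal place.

Fixed contribution from the other sources: Σ 10^(L/10) = 10^(93.4/10) + 10^(78.6/10) = 2.260e+09 (93.54 dB SPL).
To meet 97.9 dB SPL overall, the treated shot-blast cabinet may contribute at most 10^(97.9/10) − 2.260e+09 = 3.906e+09, i.e. 95.92 dB SPL.
So the shot-blast cabinet must be reduced from 99.7 to 95.92 dB SPL: IL = 3.78 dB.

3.8 dB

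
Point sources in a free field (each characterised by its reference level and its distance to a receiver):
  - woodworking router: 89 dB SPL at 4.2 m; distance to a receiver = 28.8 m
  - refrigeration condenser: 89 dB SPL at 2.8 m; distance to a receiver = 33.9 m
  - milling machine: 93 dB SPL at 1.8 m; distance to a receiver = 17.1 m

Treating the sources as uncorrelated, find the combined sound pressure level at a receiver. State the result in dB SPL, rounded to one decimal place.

76.5 dB SPL

Propagate each source to the receiver with L = L_ref − 20·log₁₀(r/r_ref), then add intensities.
woodworking router: 89 − 20·log₁₀(28.8/4.2) = 89 − 16.72 = 72.28 dB SPL.
refrigeration condenser: 89 − 20·log₁₀(33.9/2.8) = 89 − 21.66 = 67.34 dB SPL.
milling machine: 93 − 20·log₁₀(17.1/1.8) = 93 − 19.55 = 73.45 dB SPL.
Σ 10^(L/10) = 4.442e+07 → L_total = 10·log₁₀(4.442e+07) = 76.48 dB SPL.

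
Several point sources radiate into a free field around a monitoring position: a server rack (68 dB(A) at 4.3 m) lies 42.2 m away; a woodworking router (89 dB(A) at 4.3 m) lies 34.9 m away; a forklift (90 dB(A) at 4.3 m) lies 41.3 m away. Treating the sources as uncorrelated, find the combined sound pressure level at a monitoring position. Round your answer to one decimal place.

73.6 dB(A)

First find each source's level at the receiver (point-source: −20·log₁₀(r/r_ref)), then combine on an intensity basis.
server rack: 68 − 20·log₁₀(42.2/4.3) = 68 − 19.84 = 48.16 dB(A).
woodworking router: 89 − 20·log₁₀(34.9/4.3) = 89 − 18.19 = 70.81 dB(A).
forklift: 90 − 20·log₁₀(41.3/4.3) = 90 − 19.65 = 70.35 dB(A).
Σ 10^(L/10) = 2.296e+07 → L_total = 10·log₁₀(2.296e+07) = 73.61 dB(A).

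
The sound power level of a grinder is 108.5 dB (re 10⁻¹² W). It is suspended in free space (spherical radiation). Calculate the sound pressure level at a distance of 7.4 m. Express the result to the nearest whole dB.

80 dB

L_p = L_w − 10·log₁₀(4π·r²) with r = 7.4 m.
4π·r² = 688.1 m², 10·log₁₀ of that is 28.377 dB.
L_p = 108.5 − 28.377 = 80.12 dB.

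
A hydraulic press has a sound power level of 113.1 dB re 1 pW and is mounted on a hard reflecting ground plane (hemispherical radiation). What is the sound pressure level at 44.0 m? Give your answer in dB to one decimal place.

72.2 dB

Free-field hemispherical radiation: L_p = L_w − 10·log₁₀(2π·r²), r = 44.0 m.
2π·r² = 1.216e+04 m², 10·log₁₀ of that is 40.851 dB.
L_p = 113.1 − 40.851 = 72.25 dB.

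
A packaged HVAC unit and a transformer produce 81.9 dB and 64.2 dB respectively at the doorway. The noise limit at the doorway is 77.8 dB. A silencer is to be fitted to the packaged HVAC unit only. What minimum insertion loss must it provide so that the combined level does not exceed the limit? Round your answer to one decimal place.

4.3 dB

Fixed contribution from the other source: Σ 10^(L/10) = 10^(64.2/10) = 2.630e+06 (64.20 dB).
To meet 77.8 dB overall, the treated packaged HVAC unit may contribute at most 10^(77.8/10) − 2.630e+06 = 5.763e+07, i.e. 77.61 dB.
So the packaged HVAC unit must be reduced from 81.9 to 77.61 dB: IL = 4.29 dB.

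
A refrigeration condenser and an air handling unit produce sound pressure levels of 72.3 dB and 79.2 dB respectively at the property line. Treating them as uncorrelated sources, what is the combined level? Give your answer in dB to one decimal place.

Incoherent sources combine by intensity addition: L_total = 10·log₁₀(Σ 10^(L_i/10)).
Σ 10^(L/10) = 10^(72.3/10) + 10^(79.2/10) = 1.002e+08.
L_total = 10·log₁₀(1.002e+08) = 80.01 dB.

80.0 dB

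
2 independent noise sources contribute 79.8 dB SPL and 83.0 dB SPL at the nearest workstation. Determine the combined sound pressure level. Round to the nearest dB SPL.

85 dB SPL

Incoherent sources combine by intensity addition: L_total = 10·log₁₀(Σ 10^(L_i/10)).
Σ 10^(L/10) = 10^(79.8/10) + 10^(83.0/10) = 2.950e+08.
L_total = 10·log₁₀(2.950e+08) = 84.70 dB SPL.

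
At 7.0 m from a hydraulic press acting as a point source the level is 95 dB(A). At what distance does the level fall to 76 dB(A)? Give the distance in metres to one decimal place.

For a point source L₁ − L₂ = 20·log₁₀(r₂/r₁), so r₂ = r₁·10^((L₁−L₂)/20).
r₂ = 7.0·10^((95−76)/20) = 7.0·10^(19.0/20) = 62.39 m.

62.4 m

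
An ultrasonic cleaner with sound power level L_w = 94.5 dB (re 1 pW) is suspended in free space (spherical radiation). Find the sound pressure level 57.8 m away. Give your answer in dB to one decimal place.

Free-field spherical radiation: L_p = L_w − 10·log₁₀(4π·r²), r = 57.8 m.
4π·r² = 4.198e+04 m², 10·log₁₀ of that is 46.231 dB.
L_p = 94.5 − 46.231 = 48.27 dB.

48.3 dB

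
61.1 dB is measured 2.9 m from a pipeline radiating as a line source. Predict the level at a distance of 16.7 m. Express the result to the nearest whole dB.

53 dB

For a line source, L₂ = L₁ − 10·log₁₀(r₂/r₁).
L₂ = 61.1 − 10·log₁₀(16.7/2.9) = 61.1 − 7.603 = 53.50 dB.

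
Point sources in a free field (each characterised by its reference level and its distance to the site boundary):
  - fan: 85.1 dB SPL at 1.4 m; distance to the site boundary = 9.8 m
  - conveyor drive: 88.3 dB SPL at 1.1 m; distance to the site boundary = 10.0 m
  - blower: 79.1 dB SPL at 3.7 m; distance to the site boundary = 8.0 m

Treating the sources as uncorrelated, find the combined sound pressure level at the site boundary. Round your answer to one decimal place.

Propagate each source to the receiver with L = L_ref − 20·log₁₀(r/r_ref), then add intensities.
fan: 85.1 − 20·log₁₀(9.8/1.4) = 85.1 − 16.90 = 68.20 dB SPL.
conveyor drive: 88.3 − 20·log₁₀(10.0/1.1) = 88.3 − 19.17 = 69.13 dB SPL.
blower: 79.1 − 20·log₁₀(8.0/3.7) = 79.1 − 6.70 = 72.40 dB SPL.
Σ 10^(L/10) = 3.217e+07 → L_total = 10·log₁₀(3.217e+07) = 75.07 dB SPL.

75.1 dB SPL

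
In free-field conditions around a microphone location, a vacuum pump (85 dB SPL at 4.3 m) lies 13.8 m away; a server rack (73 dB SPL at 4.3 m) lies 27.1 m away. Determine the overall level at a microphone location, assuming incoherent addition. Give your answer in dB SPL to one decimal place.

First find each source's level at the receiver (point-source: −20·log₁₀(r/r_ref)), then combine on an intensity basis.
vacuum pump: 85 − 20·log₁₀(13.8/4.3) = 85 − 10.13 = 74.87 dB SPL.
server rack: 73 − 20·log₁₀(27.1/4.3) = 73 − 15.99 = 57.01 dB SPL.
Σ 10^(L/10) = 3.121e+07 → L_total = 10·log₁₀(3.121e+07) = 74.94 dB SPL.

74.9 dB SPL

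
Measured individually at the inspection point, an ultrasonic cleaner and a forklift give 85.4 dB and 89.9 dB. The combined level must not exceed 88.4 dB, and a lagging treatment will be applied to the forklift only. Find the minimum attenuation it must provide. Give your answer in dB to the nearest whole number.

5 dB

Everything except the forklift sums to 10^(85.4/10) = 3.467e+08 in linear terms, 85.40 dB.
The limit corresponds to 10^(88.4/10) = 6.918e+08; subtracting the fixed part leaves 3.451e+08 for the forklift, i.e. 85.38 dB.
So the forklift must be reduced from 89.9 to 85.38 dB: IL = 4.52 dB.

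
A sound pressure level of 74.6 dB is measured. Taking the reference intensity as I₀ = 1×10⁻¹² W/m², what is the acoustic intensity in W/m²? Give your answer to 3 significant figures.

2.88e-05 W/m²

I = I₀·10^(L/10) = 10⁻¹² × 10^(74.6/10) = 10^(-4.540).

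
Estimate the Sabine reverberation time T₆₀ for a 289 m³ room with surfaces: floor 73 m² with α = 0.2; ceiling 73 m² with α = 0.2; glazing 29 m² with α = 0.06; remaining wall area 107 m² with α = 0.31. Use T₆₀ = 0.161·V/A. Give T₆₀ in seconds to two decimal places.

Total absorption A = 73·0.2 + 73·0.2 + 29·0.06 + 107·0.31 = 64.11 m² sabins.
T₆₀ = 0.161 × 289 / 64.11 = 0.726 s.

0.73 s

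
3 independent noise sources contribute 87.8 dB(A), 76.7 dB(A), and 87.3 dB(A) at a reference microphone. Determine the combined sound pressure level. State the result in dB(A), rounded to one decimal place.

Incoherent sources combine by intensity addition: L_total = 10·log₁₀(Σ 10^(L_i/10)).
Σ 10^(L/10) = 10^(87.8/10) + 10^(76.7/10) + 10^(87.3/10) = 1.186e+09.
L_total = 10·log₁₀(1.186e+09) = 90.74 dB(A).

90.7 dB(A)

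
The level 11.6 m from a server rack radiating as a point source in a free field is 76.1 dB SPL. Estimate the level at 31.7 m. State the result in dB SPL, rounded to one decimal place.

Point-source attenuation: ΔL = 20·log₁₀(r₂/r₁) = 20·log₁₀(31.7/11.6) = 8.732 dB.
L₂ = 76.1 − 20·log₁₀(31.7/11.6) = 76.1 − 8.732 = 67.37 dB SPL.

67.4 dB SPL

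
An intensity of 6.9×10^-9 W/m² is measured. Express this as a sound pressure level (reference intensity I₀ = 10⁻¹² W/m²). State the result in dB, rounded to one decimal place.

38.4 dB

I/I₀ = 6.9×10^-9/10⁻¹² = 6.9×10^3, and L = 10·log₁₀(I/I₀).
L = 10·(0.8388 + 3) = 38.39 dB.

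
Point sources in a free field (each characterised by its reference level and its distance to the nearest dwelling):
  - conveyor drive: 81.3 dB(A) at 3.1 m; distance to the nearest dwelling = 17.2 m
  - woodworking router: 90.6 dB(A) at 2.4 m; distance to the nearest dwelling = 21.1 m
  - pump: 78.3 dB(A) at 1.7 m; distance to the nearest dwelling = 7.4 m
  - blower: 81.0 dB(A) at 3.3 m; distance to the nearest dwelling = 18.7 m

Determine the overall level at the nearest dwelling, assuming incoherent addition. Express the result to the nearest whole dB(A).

74 dB(A)

Apply inverse-square spreading to bring every level to the receiver, then sum 10^(L/10).
conveyor drive: 81.3 − 20·log₁₀(17.2/3.1) = 81.3 − 14.88 = 66.42 dB(A).
woodworking router: 90.6 − 20·log₁₀(21.1/2.4) = 90.6 − 18.88 = 71.72 dB(A).
pump: 78.3 − 20·log₁₀(7.4/1.7) = 78.3 − 12.78 = 65.52 dB(A).
blower: 81.0 − 20·log₁₀(18.7/3.3) = 81.0 − 15.07 = 65.93 dB(A).
Σ 10^(L/10) = 2.673e+07 → L_total = 10·log₁₀(2.673e+07) = 74.27 dB(A).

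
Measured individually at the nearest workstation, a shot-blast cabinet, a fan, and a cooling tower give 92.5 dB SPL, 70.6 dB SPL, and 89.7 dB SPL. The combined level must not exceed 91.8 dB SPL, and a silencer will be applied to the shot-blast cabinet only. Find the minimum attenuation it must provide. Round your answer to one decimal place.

5.0 dB

Fixed contribution from the other sources: Σ 10^(L/10) = 10^(70.6/10) + 10^(89.7/10) = 9.447e+08 (89.75 dB SPL).
The limit corresponds to 10^(91.8/10) = 1.514e+09; subtracting the fixed part leaves 5.688e+08 for the shot-blast cabinet, i.e. 87.55 dB SPL.
Required insertion loss = 92.5 − 87.55 = 4.95 dB.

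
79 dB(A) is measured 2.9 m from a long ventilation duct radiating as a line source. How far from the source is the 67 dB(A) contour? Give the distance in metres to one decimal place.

46.0 m

Line-source spreading drops the level by 10·log₁₀(r₂/r₁); inverting, r₂/r₁ = 10^(ΔL/10).
r₂ = 2.9·10^((79−67)/10) = 2.9·10^(12.0/10) = 45.96 m.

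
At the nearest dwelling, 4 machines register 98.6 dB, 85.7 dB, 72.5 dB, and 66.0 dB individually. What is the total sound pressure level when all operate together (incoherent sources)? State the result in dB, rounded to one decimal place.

For uncorrelated sources the intensities add, so convert each level to linear form, sum, and take 10·log₁₀ of the total.
Σ 10^(L/10) = 10^(98.6/10) + 10^(85.7/10) + 10^(72.5/10) + 10^(66.0/10) = 7.638e+09.
L_total = 10·log₁₀(7.638e+09) = 98.83 dB.

98.8 dB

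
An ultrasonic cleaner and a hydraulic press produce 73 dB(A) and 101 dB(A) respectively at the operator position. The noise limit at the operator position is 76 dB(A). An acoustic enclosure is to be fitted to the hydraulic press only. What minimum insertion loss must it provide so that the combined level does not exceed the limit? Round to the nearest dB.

28 dB

Everything except the hydraulic press sums to 10^(73/10) = 1.995e+07 in linear terms, 73.00 dB(A).
The limit corresponds to 10^(76/10) = 3.981e+07; subtracting the fixed part leaves 1.986e+07 for the hydraulic press, i.e. 72.98 dB(A).
So the hydraulic press must be reduced from 101 to 72.98 dB(A): IL = 28.02 dB.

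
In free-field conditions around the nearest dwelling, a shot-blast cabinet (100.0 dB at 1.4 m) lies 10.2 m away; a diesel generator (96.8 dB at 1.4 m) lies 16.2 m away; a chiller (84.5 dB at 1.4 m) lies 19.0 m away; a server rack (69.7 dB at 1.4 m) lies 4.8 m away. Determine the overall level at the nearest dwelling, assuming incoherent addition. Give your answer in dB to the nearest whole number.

84 dB

Apply inverse-square spreading to bring every level to the receiver, then sum 10^(L/10).
shot-blast cabinet: 100.0 − 20·log₁₀(10.2/1.4) = 100.0 − 17.25 = 82.75 dB.
diesel generator: 96.8 − 20·log₁₀(16.2/1.4) = 96.8 − 21.27 = 75.53 dB.
chiller: 84.5 − 20·log₁₀(19.0/1.4) = 84.5 − 22.65 = 61.85 dB.
server rack: 69.7 − 20·log₁₀(4.8/1.4) = 69.7 − 10.70 = 59.00 dB.
Σ 10^(L/10) = 2.265e+08 → L_total = 10·log₁₀(2.265e+08) = 83.55 dB.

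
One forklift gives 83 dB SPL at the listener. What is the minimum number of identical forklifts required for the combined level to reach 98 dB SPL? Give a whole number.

32

The shortfall is 98 − 83 = 15.0 dB, and N units add 10·log₁₀ N, so need 10·log₁₀ N ≥ 15.0.
N ≥ 10^(15.0/10) = 31.623, so N = 32.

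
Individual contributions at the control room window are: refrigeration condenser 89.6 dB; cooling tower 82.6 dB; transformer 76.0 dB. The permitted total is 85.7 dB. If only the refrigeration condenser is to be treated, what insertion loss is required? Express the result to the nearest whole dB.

Everything except the refrigeration condenser sums to 10^(82.6/10) + 10^(76.0/10) = 2.218e+08 in linear terms, 83.46 dB.
To meet 85.7 dB overall, the treated refrigeration condenser may contribute at most 10^(85.7/10) − 2.218e+08 = 1.498e+08, i.e. 81.75 dB.
Required insertion loss = 89.6 − 81.75 = 7.85 dB.

8 dB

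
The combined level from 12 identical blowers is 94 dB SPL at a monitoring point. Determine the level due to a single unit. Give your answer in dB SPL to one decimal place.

83.2 dB SPL

For N identical incoherent sources L_total = L₁ + 10·log₁₀ N, so L₁ = 94 − 10·log₁₀(12) = 94 − 10.792.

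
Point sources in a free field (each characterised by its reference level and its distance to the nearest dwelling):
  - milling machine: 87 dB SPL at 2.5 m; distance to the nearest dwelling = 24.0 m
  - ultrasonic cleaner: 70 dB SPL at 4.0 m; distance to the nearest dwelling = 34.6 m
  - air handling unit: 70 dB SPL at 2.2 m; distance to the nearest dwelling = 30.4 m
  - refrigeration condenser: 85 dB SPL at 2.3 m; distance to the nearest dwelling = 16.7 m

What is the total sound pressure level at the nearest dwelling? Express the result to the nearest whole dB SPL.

71 dB SPL

Propagate each source to the receiver with L = L_ref − 20·log₁₀(r/r_ref), then add intensities.
milling machine: 87 − 20·log₁₀(24.0/2.5) = 87 − 19.65 = 67.35 dB SPL.
ultrasonic cleaner: 70 − 20·log₁₀(34.6/4.0) = 70 − 18.74 = 51.26 dB SPL.
air handling unit: 70 − 20·log₁₀(30.4/2.2) = 70 − 22.81 = 47.19 dB SPL.
refrigeration condenser: 85 − 20·log₁₀(16.7/2.3) = 85 − 17.22 = 67.78 dB SPL.
Σ 10^(L/10) = 1.162e+07 → L_total = 10·log₁₀(1.162e+07) = 70.65 dB SPL.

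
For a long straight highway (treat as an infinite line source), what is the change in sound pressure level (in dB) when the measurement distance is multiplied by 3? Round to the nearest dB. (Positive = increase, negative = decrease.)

-5 dB

With cylindrical spreading the level changes by −10·log₁₀(r₂/r₁).
ΔL = −10·log₁₀(3) = -4.77 dB.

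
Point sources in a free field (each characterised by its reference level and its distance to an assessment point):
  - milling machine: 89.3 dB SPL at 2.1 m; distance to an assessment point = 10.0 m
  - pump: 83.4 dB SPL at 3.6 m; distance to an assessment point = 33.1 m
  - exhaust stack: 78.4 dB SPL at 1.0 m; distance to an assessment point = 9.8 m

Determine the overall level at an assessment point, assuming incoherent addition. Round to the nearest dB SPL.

76 dB SPL

First find each source's level at the receiver (point-source: −20·log₁₀(r/r_ref)), then combine on an intensity basis.
milling machine: 89.3 − 20·log₁₀(10.0/2.1) = 89.3 − 13.56 = 75.74 dB SPL.
pump: 83.4 − 20·log₁₀(33.1/3.6) = 83.4 − 19.27 = 64.13 dB SPL.
exhaust stack: 78.4 − 20·log₁₀(9.8/1.0) = 78.4 − 19.82 = 58.58 dB SPL.
Σ 10^(L/10) = 4.084e+07 → L_total = 10·log₁₀(4.084e+07) = 76.11 dB SPL.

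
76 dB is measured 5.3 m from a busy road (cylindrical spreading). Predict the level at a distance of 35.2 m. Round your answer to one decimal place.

Line-source attenuation: ΔL = 10·log₁₀(r₂/r₁) = 10·log₁₀(35.2/5.3) = 8.223 dB.
L₂ = 76 − 10·log₁₀(35.2/5.3) = 76 − 8.223 = 67.78 dB.

67.8 dB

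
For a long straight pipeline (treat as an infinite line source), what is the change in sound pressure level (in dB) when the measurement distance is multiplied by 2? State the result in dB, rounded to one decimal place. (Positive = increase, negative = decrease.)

-3.0 dB

Line-source spreading: ΔL = −10·log₁₀(r₂/r₁).
ΔL = −10·log₁₀(2) = -3.01 dB.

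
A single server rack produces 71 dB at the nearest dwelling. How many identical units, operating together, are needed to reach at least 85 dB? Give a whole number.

26

The shortfall is 85 − 71 = 14.0 dB, and N units add 10·log₁₀ N, so need 10·log₁₀ N ≥ 14.0.
N ≥ 10^(14.0/10) = 25.119, so N = 26.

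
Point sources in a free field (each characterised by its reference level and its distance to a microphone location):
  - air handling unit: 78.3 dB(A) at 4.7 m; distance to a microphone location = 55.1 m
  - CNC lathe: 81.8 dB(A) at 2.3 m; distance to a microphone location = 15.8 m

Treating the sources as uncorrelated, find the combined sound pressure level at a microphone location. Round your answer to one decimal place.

Apply inverse-square spreading to bring every level to the receiver, then sum 10^(L/10).
air handling unit: 78.3 − 20·log₁₀(55.1/4.7) = 78.3 − 21.38 = 56.92 dB(A).
CNC lathe: 81.8 − 20·log₁₀(15.8/2.3) = 81.8 − 16.74 = 65.06 dB(A).
Σ 10^(L/10) = 3.699e+06 → L_total = 10·log₁₀(3.699e+06) = 65.68 dB(A).

65.7 dB(A)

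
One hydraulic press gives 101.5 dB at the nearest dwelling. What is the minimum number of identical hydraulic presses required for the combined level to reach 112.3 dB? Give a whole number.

The shortfall is 112.3 − 101.5 = 10.8 dB, and N units add 10·log₁₀ N, so need 10·log₁₀ N ≥ 10.8.
N ≥ 10^(10.8/10) = 12.023, so N = 13.

13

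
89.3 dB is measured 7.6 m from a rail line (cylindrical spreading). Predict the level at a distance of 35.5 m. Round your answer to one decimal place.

Cylindrical spreading from a line source gives a 10·log₁₀(r₂/r₁) drop.
L₂ = 89.3 − 10·log₁₀(35.5/7.6) = 89.3 − 6.694 = 82.61 dB.

82.6 dB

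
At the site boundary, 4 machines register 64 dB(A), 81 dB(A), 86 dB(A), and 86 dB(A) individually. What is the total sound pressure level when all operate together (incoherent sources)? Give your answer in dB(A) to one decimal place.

89.7 dB(A)

For uncorrelated sources the intensities add, so convert each level to linear form, sum, and take 10·log₁₀ of the total.
Σ 10^(L/10) = 10^(64/10) + 10^(81/10) + 10^(86/10) + 10^(86/10) = 9.246e+08.
L_total = 10·log₁₀(9.246e+08) = 89.66 dB(A).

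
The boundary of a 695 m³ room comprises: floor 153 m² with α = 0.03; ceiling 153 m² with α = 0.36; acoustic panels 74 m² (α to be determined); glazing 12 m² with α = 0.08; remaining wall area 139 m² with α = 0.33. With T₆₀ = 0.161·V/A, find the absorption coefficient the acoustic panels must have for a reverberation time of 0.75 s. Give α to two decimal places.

A = 0.161·V/T₆₀ = 0.161·695/0.75 = 149.19 m² sabins.
Absorption from the other surfaces = 153·0.03 + 153·0.36 + 12·0.08 + 139·0.33 = 106.50 m², so the acoustic panels must supply 42.69 m² over 74 m².
α = 42.69/74 = 0.577.

0.58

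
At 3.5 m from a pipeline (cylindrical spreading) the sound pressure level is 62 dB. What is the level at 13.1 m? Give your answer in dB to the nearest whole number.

56 dB

Cylindrical spreading from a line source gives a 10·log₁₀(r₂/r₁) drop.
L₂ = 62 − 10·log₁₀(13.1/3.5) = 62 − 5.732 = 56.27 dB.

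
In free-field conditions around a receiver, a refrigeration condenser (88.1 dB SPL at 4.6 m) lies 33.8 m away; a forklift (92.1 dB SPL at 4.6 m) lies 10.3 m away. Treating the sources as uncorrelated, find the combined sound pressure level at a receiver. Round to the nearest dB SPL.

85 dB SPL

Propagate each source to the receiver with L = L_ref − 20·log₁₀(r/r_ref), then add intensities.
refrigeration condenser: 88.1 − 20·log₁₀(33.8/4.6) = 88.1 − 17.32 = 70.78 dB SPL.
forklift: 92.1 − 20·log₁₀(10.3/4.6) = 92.1 − 7.00 = 85.10 dB SPL.
Σ 10^(L/10) = 3.354e+08 → L_total = 10·log₁₀(3.354e+08) = 85.26 dB SPL.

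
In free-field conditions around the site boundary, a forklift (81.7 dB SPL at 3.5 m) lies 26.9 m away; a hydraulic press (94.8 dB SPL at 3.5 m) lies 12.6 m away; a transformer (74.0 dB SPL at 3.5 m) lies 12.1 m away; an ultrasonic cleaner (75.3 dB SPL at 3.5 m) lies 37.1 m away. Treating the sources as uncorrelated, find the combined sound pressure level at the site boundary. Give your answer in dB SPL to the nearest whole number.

Propagate each source to the receiver with L = L_ref − 20·log₁₀(r/r_ref), then add intensities.
forklift: 81.7 − 20·log₁₀(26.9/3.5) = 81.7 − 17.71 = 63.99 dB SPL.
hydraulic press: 94.8 − 20·log₁₀(12.6/3.5) = 94.8 − 11.13 = 83.67 dB SPL.
transformer: 74.0 − 20·log₁₀(12.1/3.5) = 74.0 − 10.77 = 63.23 dB SPL.
ultrasonic cleaner: 75.3 − 20·log₁₀(37.1/3.5) = 75.3 − 20.51 = 54.79 dB SPL.
Σ 10^(L/10) = 2.379e+08 → L_total = 10·log₁₀(2.379e+08) = 83.76 dB SPL.

84 dB SPL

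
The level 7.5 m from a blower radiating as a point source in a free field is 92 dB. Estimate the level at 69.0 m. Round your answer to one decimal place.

For a point source, L₂ = L₁ − 20·log₁₀(r₂/r₁).
L₂ = 92 − 20·log₁₀(69.0/7.5) = 92 − 19.276 = 72.72 dB.

72.7 dB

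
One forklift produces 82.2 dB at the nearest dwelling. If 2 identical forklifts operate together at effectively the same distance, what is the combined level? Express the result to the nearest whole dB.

With 2 equal, uncorrelated contributions the intensity is 2× that of one unit, giving a rise of 10·log₁₀ 2.
L_total = 82.2 + 10·log₁₀(2) = 82.2 + 3.010 = 85.21 dB.

85 dB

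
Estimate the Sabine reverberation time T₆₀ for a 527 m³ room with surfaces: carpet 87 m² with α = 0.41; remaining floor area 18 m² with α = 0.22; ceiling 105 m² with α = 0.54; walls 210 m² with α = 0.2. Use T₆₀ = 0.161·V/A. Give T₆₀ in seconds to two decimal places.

0.61 s

A = Σ Sᵢαᵢ = 87·0.41 + 18·0.22 + 105·0.54 + 210·0.2 = 138.33 m².
T₆₀ = 0.161·V/A = 0.161·527/138.33 = 0.613 s.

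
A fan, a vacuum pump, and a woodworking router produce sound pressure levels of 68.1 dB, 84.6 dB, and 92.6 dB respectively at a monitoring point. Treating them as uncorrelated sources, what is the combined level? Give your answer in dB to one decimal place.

93.3 dB

Incoherent sources combine by intensity addition: L_total = 10·log₁₀(Σ 10^(L_i/10)).
Σ 10^(L/10) = 10^(68.1/10) + 10^(84.6/10) + 10^(92.6/10) = 2.115e+09.
L_total = 10·log₁₀(2.115e+09) = 93.25 dB.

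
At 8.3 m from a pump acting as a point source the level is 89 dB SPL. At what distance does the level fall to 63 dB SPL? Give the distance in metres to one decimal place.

165.6 m

Point-source spreading drops the level by 20·log₁₀(r₂/r₁); inverting, r₂/r₁ = 10^(ΔL/20).
r₂ = 8.3·10^((89−63)/20) = 8.3·10^(26.0/20) = 165.61 m.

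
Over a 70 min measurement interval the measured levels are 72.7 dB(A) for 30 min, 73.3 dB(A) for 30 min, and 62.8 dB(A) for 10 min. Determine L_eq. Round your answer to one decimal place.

72.4 dB(A)

L_eq = 10·log₁₀[(1/T)·Σ tᵢ·10^(Lᵢ/10)] with T = 70 min.
Σ tᵢ·10^(Lᵢ/10) = 30·10^(72.7/10) + 30·10^(73.3/10) + 10·10^(62.8/10) = 1.219e+09.
L_eq = 10·log₁₀(1.219e+09/70) = 72.41 dB(A).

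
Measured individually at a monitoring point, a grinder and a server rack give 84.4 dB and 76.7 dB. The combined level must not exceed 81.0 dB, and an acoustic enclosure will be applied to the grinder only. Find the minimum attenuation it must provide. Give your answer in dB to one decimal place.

The untreated sources together contribute 10^(76.7/10) = 4.677e+07, i.e. 76.70 dB.
To meet 81.0 dB overall, the treated grinder may contribute at most 10^(81.0/10) − 4.677e+07 = 7.912e+07, i.e. 78.98 dB.
So the grinder must be reduced from 84.4 to 78.98 dB: IL = 5.42 dB.

5.4 dB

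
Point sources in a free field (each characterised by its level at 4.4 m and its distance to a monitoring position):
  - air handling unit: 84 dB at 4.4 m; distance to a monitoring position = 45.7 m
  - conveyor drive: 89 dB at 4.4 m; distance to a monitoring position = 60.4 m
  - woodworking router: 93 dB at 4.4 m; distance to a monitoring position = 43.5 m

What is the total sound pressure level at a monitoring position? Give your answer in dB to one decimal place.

First find each source's level at the receiver (point-source: −20·log₁₀(r/r_ref)), then combine on an intensity basis.
air handling unit: 84 − 20·log₁₀(45.7/4.4) = 84 − 20.33 = 63.67 dB.
conveyor drive: 89 − 20·log₁₀(60.4/4.4) = 89 − 22.75 = 66.25 dB.
woodworking router: 93 − 20·log₁₀(43.5/4.4) = 93 − 19.90 = 73.10 dB.
Σ 10^(L/10) = 2.696e+07 → L_total = 10·log₁₀(2.696e+07) = 74.31 dB.

74.3 dB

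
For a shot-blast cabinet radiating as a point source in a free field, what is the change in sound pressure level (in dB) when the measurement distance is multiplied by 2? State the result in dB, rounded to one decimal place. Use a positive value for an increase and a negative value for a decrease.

-6.0 dB

With spherical spreading the level changes by −20·log₁₀(r₂/r₁).
ΔL = −20·log₁₀(2) = -6.02 dB.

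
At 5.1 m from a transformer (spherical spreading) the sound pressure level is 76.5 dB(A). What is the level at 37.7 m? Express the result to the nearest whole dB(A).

Point-source attenuation: ΔL = 20·log₁₀(r₂/r₁) = 20·log₁₀(37.7/5.1) = 17.375 dB.
L₂ = 76.5 − 20·log₁₀(37.7/5.1) = 76.5 − 17.375 = 59.12 dB(A).

59 dB(A)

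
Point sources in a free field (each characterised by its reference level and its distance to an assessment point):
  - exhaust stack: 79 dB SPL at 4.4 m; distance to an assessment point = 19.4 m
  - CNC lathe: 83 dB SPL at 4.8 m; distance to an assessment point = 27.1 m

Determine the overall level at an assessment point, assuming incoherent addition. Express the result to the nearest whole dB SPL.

70 dB SPL

First find each source's level at the receiver (point-source: −20·log₁₀(r/r_ref)), then combine on an intensity basis.
exhaust stack: 79 − 20·log₁₀(19.4/4.4) = 79 − 12.89 = 66.11 dB SPL.
CNC lathe: 83 − 20·log₁₀(27.1/4.8) = 83 − 15.03 = 67.97 dB SPL.
Σ 10^(L/10) = 1.035e+07 → L_total = 10·log₁₀(1.035e+07) = 70.15 dB SPL.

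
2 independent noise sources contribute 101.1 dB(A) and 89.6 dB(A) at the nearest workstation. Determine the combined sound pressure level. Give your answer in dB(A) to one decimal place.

Incoherent sources combine by intensity addition: L_total = 10·log₁₀(Σ 10^(L_i/10)).
Σ 10^(L/10) = 10^(101.1/10) + 10^(89.6/10) = 1.379e+10.
L_total = 10·log₁₀(1.379e+10) = 101.40 dB(A).

101.4 dB(A)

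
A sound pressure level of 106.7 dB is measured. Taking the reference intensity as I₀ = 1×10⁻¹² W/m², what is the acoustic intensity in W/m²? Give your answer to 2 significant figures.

0.047 W/m²

L = 10·log₁₀(I/I₀) ⇒ I = I₀·10^(L/10) = 10⁻¹² × 10^10.67.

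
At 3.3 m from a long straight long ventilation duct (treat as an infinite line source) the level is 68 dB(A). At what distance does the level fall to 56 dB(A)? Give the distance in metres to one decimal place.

52.3 m

Line-source spreading drops the level by 10·log₁₀(r₂/r₁); inverting, r₂/r₁ = 10^(ΔL/10).
r₂ = 3.3·10^((68−56)/10) = 3.3·10^(12.0/10) = 52.30 m.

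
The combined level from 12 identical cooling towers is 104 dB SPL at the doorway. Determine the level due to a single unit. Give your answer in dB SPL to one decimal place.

Dividing the total intensity by 12 lowers the level by 10·log₁₀ 12 = 10.792 dB: L₁ = 104 − 10.792.

93.2 dB SPL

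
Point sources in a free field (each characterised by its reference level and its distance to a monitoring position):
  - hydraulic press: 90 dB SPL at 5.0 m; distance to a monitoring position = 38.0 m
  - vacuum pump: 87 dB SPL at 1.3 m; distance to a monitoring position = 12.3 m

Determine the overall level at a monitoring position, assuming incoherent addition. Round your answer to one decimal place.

First find each source's level at the receiver (point-source: −20·log₁₀(r/r_ref)), then combine on an intensity basis.
hydraulic press: 90 − 20·log₁₀(38.0/5.0) = 90 − 17.62 = 72.38 dB SPL.
vacuum pump: 87 − 20·log₁₀(12.3/1.3) = 87 − 19.52 = 67.48 dB SPL.
Σ 10^(L/10) = 2.291e+07 → L_total = 10·log₁₀(2.291e+07) = 73.60 dB SPL.

73.6 dB SPL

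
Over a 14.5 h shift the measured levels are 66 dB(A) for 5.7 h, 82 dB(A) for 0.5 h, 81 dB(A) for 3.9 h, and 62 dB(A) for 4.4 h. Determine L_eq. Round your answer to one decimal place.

Weight each interval's intensity by its duration and average over T = 14.5 h:
Σ tᵢ·10^(Lᵢ/10) = 5.7·10^(66/10) + 0.5·10^(82/10) + 3.9·10^(81/10) + 4.4·10^(62/10) = 5.999e+08.
L_eq = 10·log₁₀(5.999e+08/14.5) = 76.17 dB(A).

76.2 dB(A)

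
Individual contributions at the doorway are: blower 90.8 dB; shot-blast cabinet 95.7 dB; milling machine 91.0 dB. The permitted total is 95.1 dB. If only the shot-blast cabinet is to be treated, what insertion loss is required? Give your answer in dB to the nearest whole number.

Fixed contribution from the other sources: Σ 10^(L/10) = 10^(90.8/10) + 10^(91.0/10) = 2.461e+09 (93.91 dB).
The limit corresponds to 10^(95.1/10) = 3.236e+09; subtracting the fixed part leaves 7.747e+08 for the shot-blast cabinet, i.e. 88.89 dB.
So the shot-blast cabinet must be reduced from 95.7 to 88.89 dB: IL = 6.81 dB.

7 dB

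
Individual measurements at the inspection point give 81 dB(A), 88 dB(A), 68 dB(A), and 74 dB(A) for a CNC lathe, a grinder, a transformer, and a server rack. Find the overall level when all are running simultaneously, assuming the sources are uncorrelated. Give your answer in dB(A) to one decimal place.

Incoherent sources combine by intensity addition: L_total = 10·log₁₀(Σ 10^(L_i/10)).
Σ 10^(L/10) = 10^(81/10) + 10^(88/10) + 10^(68/10) + 10^(74/10) = 7.883e+08.
L_total = 10·log₁₀(7.883e+08) = 88.97 dB(A).

89.0 dB(A)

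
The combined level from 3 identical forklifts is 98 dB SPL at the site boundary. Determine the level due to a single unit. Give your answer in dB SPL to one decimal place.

3 equal contributions raise the level by 10·log₁₀ 3 = 4.771 dB, so each unit alone gives 98 − 4.771.

93.2 dB SPL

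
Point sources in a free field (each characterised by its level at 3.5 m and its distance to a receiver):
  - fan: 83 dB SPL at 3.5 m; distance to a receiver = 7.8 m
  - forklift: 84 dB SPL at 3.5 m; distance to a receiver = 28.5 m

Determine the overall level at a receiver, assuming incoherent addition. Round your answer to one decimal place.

First find each source's level at the receiver (point-source: −20·log₁₀(r/r_ref)), then combine on an intensity basis.
fan: 83 − 20·log₁₀(7.8/3.5) = 83 − 6.96 = 76.04 dB SPL.
forklift: 84 − 20·log₁₀(28.5/3.5) = 84 − 18.22 = 65.78 dB SPL.
Σ 10^(L/10) = 4.396e+07 → L_total = 10·log₁₀(4.396e+07) = 76.43 dB SPL.

76.4 dB SPL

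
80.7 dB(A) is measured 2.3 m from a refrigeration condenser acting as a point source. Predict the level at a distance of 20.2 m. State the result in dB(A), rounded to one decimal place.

61.8 dB(A)

For a point source, L₂ = L₁ − 20·log₁₀(r₂/r₁).
L₂ = 80.7 − 20·log₁₀(20.2/2.3) = 80.7 − 18.872 = 61.83 dB(A).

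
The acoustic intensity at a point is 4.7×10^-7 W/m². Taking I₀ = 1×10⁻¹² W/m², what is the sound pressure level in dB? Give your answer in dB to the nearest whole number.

Dividing by I₀ shifts the exponent by 12: I/I₀ = 4.7×10^5.
L = 10·(0.6721 + 5) = 56.72 dB.

57 dB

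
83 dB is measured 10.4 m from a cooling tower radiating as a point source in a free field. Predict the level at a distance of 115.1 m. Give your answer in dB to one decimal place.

62.1 dB

For a point source, L₂ = L₁ − 20·log₁₀(r₂/r₁).
L₂ = 83 − 20·log₁₀(115.1/10.4) = 83 − 20.881 = 62.12 dB.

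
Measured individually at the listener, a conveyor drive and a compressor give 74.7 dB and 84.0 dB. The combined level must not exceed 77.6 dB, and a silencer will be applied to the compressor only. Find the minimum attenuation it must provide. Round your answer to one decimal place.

The untreated sources together contribute 10^(74.7/10) = 2.951e+07, i.e. 74.70 dB.
The limit corresponds to 10^(77.6/10) = 5.754e+07; subtracting the fixed part leaves 2.803e+07 for the compressor, i.e. 74.48 dB.
Required insertion loss = 84.0 − 74.48 = 9.52 dB.

9.5 dB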